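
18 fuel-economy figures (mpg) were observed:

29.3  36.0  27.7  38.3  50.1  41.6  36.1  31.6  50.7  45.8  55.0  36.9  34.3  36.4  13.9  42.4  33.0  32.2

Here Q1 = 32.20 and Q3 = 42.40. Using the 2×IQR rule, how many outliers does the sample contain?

IQR = 10.20; fences at 32.20 − 20.40 = 11.80 and 42.40 + 20.40 = 62.80.
Every value lies within the cutoffs.

0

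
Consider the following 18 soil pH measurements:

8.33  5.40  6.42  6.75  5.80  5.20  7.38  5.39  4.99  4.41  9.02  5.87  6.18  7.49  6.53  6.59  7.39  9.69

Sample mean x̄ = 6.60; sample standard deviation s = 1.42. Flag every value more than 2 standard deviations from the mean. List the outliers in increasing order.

9.69

Cutoffs at x̄ ± 2s: 6.60 ± 2·1.42 = [3.76, 9.44].
9.69: z = 2.18, |z| > 2 → outlier.
Every other value lies within [3.76, 9.44].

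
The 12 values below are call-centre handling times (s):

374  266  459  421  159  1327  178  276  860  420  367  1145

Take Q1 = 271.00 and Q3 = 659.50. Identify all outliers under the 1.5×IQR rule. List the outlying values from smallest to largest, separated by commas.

IQR = Q3 − Q1 = 659.50 − 271.00 = 388.50.
Lower fence = Q1 − 1.5·IQR = 271.00 − 582.75 = -311.75.
Upper fence = Q3 + 1.5·IQR = 659.50 + 582.75 = 1242.25.
1327 > 1242.25 → outlier.
All remaining values lie within [-311.75, 1242.25].

1327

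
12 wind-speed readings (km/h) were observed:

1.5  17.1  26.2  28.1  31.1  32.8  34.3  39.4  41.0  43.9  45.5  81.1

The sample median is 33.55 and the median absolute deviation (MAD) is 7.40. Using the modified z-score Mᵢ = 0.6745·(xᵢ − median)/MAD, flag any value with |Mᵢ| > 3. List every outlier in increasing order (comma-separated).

81.1

|Mᵢ| > 3 ⇔ |xᵢ − 33.55| > 3·7.40/0.6745 = 32.91.
So outliers lie outside [0.64, 66.46].
81.1: M = 4.33 → outlier.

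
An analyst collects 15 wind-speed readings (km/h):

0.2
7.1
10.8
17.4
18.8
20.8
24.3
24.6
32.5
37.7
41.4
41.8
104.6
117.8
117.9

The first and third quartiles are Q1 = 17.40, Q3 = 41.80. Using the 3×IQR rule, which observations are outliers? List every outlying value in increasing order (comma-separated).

IQR = Q3 − Q1 = 41.80 − 17.40 = 24.40.
Lower fence = Q1 − 3·IQR = 17.40 − 73.20 = -55.80.
Upper fence = Q3 + 3·IQR = 41.80 + 73.20 = 115.00.
117.8 > 115.00 → outlier.
117.9 > 115.00 → outlier.
All remaining values lie within [-55.80, 115.00].

117.8, 117.9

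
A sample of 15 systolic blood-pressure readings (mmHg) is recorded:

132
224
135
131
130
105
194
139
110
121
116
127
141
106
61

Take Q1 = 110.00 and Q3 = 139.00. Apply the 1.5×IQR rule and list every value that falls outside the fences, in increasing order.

61, 194, 224

IQR = Q3 − Q1 = 139.00 − 110.00 = 29.00.
Lower fence = Q1 − 1.5·IQR = 110.00 − 43.50 = 66.50.
Upper fence = Q3 + 1.5·IQR = 139.00 + 43.50 = 182.50.
61 < 66.50 → outlier.
194 > 182.50 → outlier.
224 > 182.50 → outlier.
All remaining values lie within [66.50, 182.50].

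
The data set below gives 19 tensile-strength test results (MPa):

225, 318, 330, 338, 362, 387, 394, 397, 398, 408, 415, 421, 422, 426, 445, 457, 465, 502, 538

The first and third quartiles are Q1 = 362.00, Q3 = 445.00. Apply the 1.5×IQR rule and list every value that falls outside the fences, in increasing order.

IQR = Q3 − Q1 = 445.00 − 362.00 = 83.00.
Lower fence = Q1 − 1.5·IQR = 362.00 − 124.50 = 237.50.
Upper fence = Q3 + 1.5·IQR = 445.00 + 124.50 = 569.50.
225 < 237.50 → outlier.
All remaining values lie within [237.50, 569.50].

225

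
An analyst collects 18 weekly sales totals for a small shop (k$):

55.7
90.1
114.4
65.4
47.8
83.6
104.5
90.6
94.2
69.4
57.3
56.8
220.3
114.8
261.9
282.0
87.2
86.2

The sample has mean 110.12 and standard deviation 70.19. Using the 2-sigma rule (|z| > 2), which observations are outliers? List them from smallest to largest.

Cutoffs at x̄ ± 2s: 110.12 ± 2·70.19 = [-30.26, 250.50].
261.9: z = 2.16, |z| > 2 → outlier.
282.0: z = 2.45, |z| > 2 → outlier.
Every other value lies within [-30.26, 250.50].

261.9, 282.0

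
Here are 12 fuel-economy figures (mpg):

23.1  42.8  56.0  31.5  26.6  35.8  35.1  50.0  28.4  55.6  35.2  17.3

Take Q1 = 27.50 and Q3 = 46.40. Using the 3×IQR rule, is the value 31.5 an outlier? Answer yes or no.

IQR = Q3 − Q1 = 46.40 − 27.50 = 18.90.
Lower fence = Q1 − 3·IQR = 27.50 − 56.70 = -29.20.
Upper fence = Q3 + 3·IQR = 46.40 + 56.70 = 103.10.
31.5 lies within [-29.20, 103.10].

no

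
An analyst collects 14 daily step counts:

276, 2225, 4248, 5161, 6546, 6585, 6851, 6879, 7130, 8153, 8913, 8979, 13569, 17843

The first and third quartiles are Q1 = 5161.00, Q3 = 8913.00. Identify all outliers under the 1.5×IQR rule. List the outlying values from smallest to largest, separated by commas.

IQR = Q3 − Q1 = 8913.00 − 5161.00 = 3752.00.
Lower fence = Q1 − 1.5·IQR = 5161.00 − 5628.00 = -467.00.
Upper fence = Q3 + 1.5·IQR = 8913.00 + 5628.00 = 14541.00.
17843 > 14541.00 → outlier.
All remaining values lie within [-467.00, 14541.00].

17843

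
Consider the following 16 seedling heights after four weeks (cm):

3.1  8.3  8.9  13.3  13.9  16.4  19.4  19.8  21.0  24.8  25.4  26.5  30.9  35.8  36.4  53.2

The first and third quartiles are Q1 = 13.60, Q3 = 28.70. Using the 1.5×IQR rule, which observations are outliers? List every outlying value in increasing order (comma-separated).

53.2

IQR = Q3 − Q1 = 28.70 − 13.60 = 15.10.
Lower fence = Q1 − 1.5·IQR = 13.60 − 22.65 = -9.05.
Upper fence = Q3 + 1.5·IQR = 28.70 + 22.65 = 51.35.
53.2 > 51.35 → outlier.
All remaining values lie within [-9.05, 51.35].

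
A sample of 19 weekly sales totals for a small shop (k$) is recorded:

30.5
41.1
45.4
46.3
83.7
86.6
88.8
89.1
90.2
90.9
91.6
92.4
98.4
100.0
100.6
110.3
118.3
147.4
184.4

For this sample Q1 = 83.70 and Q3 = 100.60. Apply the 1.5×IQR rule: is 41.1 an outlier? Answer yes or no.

yes

IQR = Q3 − Q1 = 100.60 − 83.70 = 16.90.
Lower fence = Q1 − 1.5·IQR = 83.70 − 25.35 = 58.35.
Upper fence = Q3 + 1.5·IQR = 100.60 + 25.35 = 125.95.
41.1 lies below the lower fence.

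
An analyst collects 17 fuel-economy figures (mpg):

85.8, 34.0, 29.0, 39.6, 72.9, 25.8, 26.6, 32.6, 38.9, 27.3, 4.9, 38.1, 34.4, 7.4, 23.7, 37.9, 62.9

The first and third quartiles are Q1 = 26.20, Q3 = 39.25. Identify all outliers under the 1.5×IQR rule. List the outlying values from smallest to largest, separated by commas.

IQR = Q3 − Q1 = 39.25 − 26.20 = 13.05.
Lower fence = Q1 − 1.5·IQR = 26.20 − 19.575 = 6.625.
Upper fence = Q3 + 1.5·IQR = 39.25 + 19.575 = 58.825.
4.9 < 6.625 → outlier.
62.9 > 58.825 → outlier.
72.9 > 58.825 → outlier.
85.8 > 58.825 → outlier.
All remaining values lie within [6.625, 58.825].

4.9, 62.9, 72.9, 85.8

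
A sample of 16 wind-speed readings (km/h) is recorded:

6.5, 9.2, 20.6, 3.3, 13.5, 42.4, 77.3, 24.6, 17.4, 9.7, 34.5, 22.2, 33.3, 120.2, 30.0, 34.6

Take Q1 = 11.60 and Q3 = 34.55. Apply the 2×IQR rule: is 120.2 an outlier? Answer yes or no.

IQR = Q3 − Q1 = 34.55 − 11.60 = 22.95.
Lower fence = Q1 − 2·IQR = 11.60 − 45.90 = -34.30.
Upper fence = Q3 + 2·IQR = 34.55 + 45.90 = 80.45.
120.2 lies above the upper fence.

yes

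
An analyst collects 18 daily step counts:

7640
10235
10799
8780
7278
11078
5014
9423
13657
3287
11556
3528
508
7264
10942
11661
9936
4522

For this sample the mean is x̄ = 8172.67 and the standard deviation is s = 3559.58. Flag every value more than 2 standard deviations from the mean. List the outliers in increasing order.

508

Cutoffs at x̄ ± 2s: 8172.67 ± 2·3559.58 = [1053.51, 15291.83].
508: z = -2.15, |z| > 2 → outlier.
Every other value lies within [1053.51, 15291.83].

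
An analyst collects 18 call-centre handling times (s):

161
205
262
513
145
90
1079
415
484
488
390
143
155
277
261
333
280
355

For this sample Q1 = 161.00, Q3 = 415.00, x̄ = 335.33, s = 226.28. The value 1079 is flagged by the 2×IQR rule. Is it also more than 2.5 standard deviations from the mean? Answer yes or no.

yes

z = (1079 − 335.33) / 226.28 = 3.29.
|z| = 3.29 > 2.5.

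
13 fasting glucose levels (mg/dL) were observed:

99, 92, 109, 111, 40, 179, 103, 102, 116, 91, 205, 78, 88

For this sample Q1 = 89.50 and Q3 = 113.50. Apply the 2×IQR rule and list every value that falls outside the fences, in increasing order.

40, 179, 205

IQR = Q3 − Q1 = 113.50 − 89.50 = 24.00.
Lower fence = Q1 − 2·IQR = 89.50 − 48.00 = 41.50.
Upper fence = Q3 + 2·IQR = 113.50 + 48.00 = 161.50.
40 < 41.50 → outlier.
179 > 161.50 → outlier.
205 > 161.50 → outlier.
All remaining values lie within [41.50, 161.50].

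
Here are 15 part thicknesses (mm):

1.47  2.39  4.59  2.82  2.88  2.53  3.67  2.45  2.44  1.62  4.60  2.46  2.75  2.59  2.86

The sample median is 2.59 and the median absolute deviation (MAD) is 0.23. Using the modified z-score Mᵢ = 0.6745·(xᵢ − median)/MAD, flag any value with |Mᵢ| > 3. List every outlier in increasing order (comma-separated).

|Mᵢ| > 3 ⇔ |xᵢ − 2.59| > 3·0.23/0.6745 = 1.02.
So outliers lie outside [1.57, 3.61].
1.47: M = -3.28 → outlier.
3.67: M = 3.17 → outlier.
4.59: M = 5.87 → outlier.
4.60: M = 5.89 → outlier.

1.47, 3.67, 4.59, 4.60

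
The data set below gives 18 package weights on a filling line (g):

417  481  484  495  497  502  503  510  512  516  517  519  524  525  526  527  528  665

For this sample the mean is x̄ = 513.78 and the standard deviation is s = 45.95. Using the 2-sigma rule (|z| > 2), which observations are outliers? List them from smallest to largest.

417, 665

Cutoffs at x̄ ± 2s: 513.78 ± 2·45.95 = [421.88, 605.68].
417: z = -2.11, |z| > 2 → outlier.
665: z = 3.29, |z| > 2 → outlier.
Every other value lies within [421.88, 605.68].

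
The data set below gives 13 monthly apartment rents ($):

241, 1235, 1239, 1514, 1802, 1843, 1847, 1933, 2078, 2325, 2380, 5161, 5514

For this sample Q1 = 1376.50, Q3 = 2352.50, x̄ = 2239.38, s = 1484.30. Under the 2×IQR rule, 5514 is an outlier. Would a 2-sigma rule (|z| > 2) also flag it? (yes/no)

yes

z = (5514 − 2239.38) / 1484.30 = 2.21.
|z| = 2.21 > 2.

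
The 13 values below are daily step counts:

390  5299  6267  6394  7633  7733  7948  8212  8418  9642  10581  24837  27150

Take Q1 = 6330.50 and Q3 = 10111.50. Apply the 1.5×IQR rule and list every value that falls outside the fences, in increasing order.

IQR = Q3 − Q1 = 10111.50 − 6330.50 = 3781.00.
Lower fence = Q1 − 1.5·IQR = 6330.50 − 5671.50 = 659.00.
Upper fence = Q3 + 1.5·IQR = 10111.50 + 5671.50 = 15783.00.
390 < 659.00 → outlier.
24837 > 15783.00 → outlier.
27150 > 15783.00 → outlier.
All remaining values lie within [659.00, 15783.00].

390, 24837, 27150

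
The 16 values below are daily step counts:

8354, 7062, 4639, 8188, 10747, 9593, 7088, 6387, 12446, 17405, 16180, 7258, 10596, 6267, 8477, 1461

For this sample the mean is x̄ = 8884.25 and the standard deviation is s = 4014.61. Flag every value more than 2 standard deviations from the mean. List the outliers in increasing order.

Cutoffs at x̄ ± 2s: 8884.25 ± 2·4014.61 = [855.03, 16913.47].
17405: z = 2.12, |z| > 2 → outlier.
Every other value lies within [855.03, 16913.47].

17405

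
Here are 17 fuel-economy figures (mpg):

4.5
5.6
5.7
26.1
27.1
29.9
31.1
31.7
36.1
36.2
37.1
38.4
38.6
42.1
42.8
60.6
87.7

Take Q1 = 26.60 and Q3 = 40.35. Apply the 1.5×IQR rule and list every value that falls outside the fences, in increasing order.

4.5, 5.6, 5.7, 87.7

IQR = Q3 − Q1 = 40.35 − 26.60 = 13.75.
Lower fence = Q1 − 1.5·IQR = 26.60 − 20.625 = 5.975.
Upper fence = Q3 + 1.5·IQR = 40.35 + 20.625 = 60.975.
4.5 < 5.975 → outlier.
5.6 < 5.975 → outlier.
5.7 < 5.975 → outlier.
87.7 > 60.975 → outlier.
All remaining values lie within [5.975, 60.975].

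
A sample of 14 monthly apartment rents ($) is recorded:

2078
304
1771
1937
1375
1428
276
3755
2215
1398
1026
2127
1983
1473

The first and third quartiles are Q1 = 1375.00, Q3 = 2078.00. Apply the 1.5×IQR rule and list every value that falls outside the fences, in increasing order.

276, 304, 3755

IQR = Q3 − Q1 = 2078.00 − 1375.00 = 703.00.
Lower fence = Q1 − 1.5·IQR = 1375.00 − 1054.50 = 320.50.
Upper fence = Q3 + 1.5·IQR = 2078.00 + 1054.50 = 3132.50.
276 < 320.50 → outlier.
304 < 320.50 → outlier.
3755 > 3132.50 → outlier.
All remaining values lie within [320.50, 3132.50].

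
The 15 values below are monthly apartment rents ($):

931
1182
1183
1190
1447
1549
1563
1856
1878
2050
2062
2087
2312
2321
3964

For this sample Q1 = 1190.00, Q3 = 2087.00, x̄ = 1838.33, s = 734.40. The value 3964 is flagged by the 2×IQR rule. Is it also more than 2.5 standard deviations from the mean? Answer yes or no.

yes

z = (3964 − 1838.33) / 734.40 = 2.89.
|z| = 2.89 > 2.5.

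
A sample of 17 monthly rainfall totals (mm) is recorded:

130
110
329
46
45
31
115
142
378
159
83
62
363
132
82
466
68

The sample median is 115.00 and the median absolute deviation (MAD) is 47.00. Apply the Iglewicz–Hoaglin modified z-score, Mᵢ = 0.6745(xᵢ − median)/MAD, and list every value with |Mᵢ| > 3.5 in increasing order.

|Mᵢ| > 3.5 ⇔ |xᵢ − 115.00| > 3.5·47.00/0.6745 = 243.88.
So outliers lie outside [-128.88, 358.88].
363: M = 3.56 → outlier.
378: M = 3.77 → outlier.
466: M = 5.04 → outlier.

363, 378, 466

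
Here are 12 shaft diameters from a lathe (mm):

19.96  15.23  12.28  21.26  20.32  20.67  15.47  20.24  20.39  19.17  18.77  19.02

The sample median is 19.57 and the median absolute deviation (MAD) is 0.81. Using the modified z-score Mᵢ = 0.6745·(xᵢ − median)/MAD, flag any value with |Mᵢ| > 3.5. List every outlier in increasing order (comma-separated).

|Mᵢ| > 3.5 ⇔ |xᵢ − 19.57| > 3.5·0.81/0.6745 = 4.20.
So outliers lie outside [15.37, 23.77].
12.28: M = -6.07 → outlier.
15.23: M = -3.61 → outlier.

12.28, 15.23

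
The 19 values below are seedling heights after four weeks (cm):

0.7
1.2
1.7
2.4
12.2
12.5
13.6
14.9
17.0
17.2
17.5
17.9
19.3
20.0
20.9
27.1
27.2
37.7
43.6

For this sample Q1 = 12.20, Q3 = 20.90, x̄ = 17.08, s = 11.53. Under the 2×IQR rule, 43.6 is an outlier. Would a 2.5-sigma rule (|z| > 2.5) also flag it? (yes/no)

no

z = (43.6 − 17.08) / 11.53 = 2.30.
|z| = 2.30 ≤ 2.5.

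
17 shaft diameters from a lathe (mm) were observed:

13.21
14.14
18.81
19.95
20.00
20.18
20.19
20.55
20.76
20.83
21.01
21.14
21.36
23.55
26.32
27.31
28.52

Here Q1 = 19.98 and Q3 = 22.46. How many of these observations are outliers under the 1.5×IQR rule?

5

IQR = 2.48; fences at 19.98 − 3.72 = 16.26 and 22.46 + 3.72 = 26.18.
Outside the cutoffs: 13.21, 14.14, 26.32, 27.31, 28.52.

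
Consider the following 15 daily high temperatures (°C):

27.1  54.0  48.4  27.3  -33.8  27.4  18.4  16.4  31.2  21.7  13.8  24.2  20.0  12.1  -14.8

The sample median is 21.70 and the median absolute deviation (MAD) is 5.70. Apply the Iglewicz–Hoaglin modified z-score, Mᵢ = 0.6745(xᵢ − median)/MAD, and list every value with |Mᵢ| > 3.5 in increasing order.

|Mᵢ| > 3.5 ⇔ |xᵢ − 21.70| > 3.5·5.70/0.6745 = 29.58.
So outliers lie outside [-7.88, 51.28].
-33.8: M = -6.57 → outlier.
-14.8: M = -4.32 → outlier.
54.0: M = 3.82 → outlier.

-33.8, -14.8, 54.0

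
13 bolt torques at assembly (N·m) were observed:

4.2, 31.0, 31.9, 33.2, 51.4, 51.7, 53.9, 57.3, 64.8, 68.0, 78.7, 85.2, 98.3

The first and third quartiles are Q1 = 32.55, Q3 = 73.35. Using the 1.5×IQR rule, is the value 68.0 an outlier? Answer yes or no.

no

IQR = Q3 − Q1 = 73.35 − 32.55 = 40.80.
Lower fence = Q1 − 1.5·IQR = 32.55 − 61.20 = -28.65.
Upper fence = Q3 + 1.5·IQR = 73.35 + 61.20 = 134.55.
68.0 lies within [-28.65, 134.55].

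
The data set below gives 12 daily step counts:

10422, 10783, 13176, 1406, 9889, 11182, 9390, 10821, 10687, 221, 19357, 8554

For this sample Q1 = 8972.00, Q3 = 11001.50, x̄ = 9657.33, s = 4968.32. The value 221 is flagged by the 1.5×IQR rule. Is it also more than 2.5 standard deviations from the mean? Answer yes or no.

no

z = (221 − 9657.33) / 4968.32 = -1.90.
|z| = 1.90 ≤ 2.5.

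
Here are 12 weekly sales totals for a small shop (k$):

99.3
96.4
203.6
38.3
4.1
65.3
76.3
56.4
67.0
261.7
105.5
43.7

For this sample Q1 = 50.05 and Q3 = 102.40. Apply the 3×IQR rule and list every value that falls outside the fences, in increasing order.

261.7

IQR = Q3 − Q1 = 102.40 − 50.05 = 52.35.
Lower fence = Q1 − 3·IQR = 50.05 − 157.05 = -107.00.
Upper fence = Q3 + 3·IQR = 102.40 + 157.05 = 259.45.
261.7 > 259.45 → outlier.
All remaining values lie within [-107.00, 259.45].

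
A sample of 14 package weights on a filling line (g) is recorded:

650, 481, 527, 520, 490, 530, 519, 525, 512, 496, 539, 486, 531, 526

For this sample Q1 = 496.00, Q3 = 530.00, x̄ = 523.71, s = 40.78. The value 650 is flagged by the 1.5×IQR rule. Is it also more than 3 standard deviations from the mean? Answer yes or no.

yes

z = (650 − 523.71) / 40.78 = 3.10.
|z| = 3.10 > 3.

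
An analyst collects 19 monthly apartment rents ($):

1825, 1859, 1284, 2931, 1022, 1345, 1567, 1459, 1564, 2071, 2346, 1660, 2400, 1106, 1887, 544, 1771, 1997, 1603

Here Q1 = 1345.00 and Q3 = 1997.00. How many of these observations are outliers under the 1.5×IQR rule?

IQR = 652.00; fences at 1345.00 − 978.00 = 367.00 and 1997.00 + 978.00 = 2975.00.
Every value lies within the cutoffs.

0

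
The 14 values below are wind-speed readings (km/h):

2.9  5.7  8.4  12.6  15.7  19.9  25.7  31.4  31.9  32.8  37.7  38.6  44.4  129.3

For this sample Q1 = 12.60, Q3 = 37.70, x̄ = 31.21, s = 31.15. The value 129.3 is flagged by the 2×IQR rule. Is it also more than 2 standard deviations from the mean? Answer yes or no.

z = (129.3 − 31.21) / 31.15 = 3.15.
|z| = 3.15 > 2.

yes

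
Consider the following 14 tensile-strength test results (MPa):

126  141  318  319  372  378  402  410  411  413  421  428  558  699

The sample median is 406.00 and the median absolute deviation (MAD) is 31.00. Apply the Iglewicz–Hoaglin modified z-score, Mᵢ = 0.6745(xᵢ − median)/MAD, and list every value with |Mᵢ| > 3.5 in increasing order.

126, 141, 699

|Mᵢ| > 3.5 ⇔ |xᵢ − 406.00| > 3.5·31.00/0.6745 = 160.86.
So outliers lie outside [245.14, 566.86].
126: M = -6.09 → outlier.
141: M = -5.77 → outlier.
699: M = 6.38 → outlier.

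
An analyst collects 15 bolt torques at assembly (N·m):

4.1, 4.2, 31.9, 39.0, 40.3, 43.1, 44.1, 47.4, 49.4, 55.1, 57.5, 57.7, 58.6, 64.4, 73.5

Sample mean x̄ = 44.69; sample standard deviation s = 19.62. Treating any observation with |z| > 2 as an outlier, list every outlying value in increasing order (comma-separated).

4.1, 4.2

Cutoffs at x̄ ± 2s: 44.69 ± 2·19.62 = [5.45, 83.93].
4.1: z = -2.07, |z| > 2 → outlier.
4.2: z = -2.06, |z| > 2 → outlier.
Every other value lies within [5.45, 83.93].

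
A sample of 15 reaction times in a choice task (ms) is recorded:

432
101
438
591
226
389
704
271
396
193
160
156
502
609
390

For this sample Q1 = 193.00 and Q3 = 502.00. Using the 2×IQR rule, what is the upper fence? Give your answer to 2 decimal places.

IQR = Q3 − Q1 = 502.00 − 193.00 = 309.00.
Lower fence = Q1 − 2·IQR = 193.00 − 618.00 = -425.00.
Upper fence = Q3 + 2·IQR = 502.00 + 618.00 = 1120.00.

1120.00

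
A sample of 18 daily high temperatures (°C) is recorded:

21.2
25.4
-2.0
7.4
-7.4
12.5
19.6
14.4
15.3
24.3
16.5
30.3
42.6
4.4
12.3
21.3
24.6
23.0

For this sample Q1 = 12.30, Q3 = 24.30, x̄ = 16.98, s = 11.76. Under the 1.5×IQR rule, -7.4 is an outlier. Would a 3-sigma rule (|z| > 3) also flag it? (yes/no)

no

z = (-7.4 − 16.98) / 11.76 = -2.07.
|z| = 2.07 ≤ 3.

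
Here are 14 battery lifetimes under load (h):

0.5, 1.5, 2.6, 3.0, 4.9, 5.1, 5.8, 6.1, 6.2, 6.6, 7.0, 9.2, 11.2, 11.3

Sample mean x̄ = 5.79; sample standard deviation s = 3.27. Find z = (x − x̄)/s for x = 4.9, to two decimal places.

-0.27

z = (4.9 − 5.79) / 3.27 = -0.27.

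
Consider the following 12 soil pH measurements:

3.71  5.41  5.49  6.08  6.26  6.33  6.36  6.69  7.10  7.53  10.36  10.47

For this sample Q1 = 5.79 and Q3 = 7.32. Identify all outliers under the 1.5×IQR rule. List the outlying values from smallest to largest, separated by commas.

IQR = Q3 − Q1 = 7.32 − 5.79 = 1.53.
Lower fence = Q1 − 1.5·IQR = 5.79 − 2.295 = 3.495.
Upper fence = Q3 + 1.5·IQR = 7.32 + 2.295 = 9.615.
10.36 > 9.615 → outlier.
10.47 > 9.615 → outlier.
All remaining values lie within [3.495, 9.615].

10.36, 10.47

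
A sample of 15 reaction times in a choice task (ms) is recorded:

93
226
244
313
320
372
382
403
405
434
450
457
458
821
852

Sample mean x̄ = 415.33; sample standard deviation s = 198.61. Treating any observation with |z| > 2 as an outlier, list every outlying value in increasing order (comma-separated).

Cutoffs at x̄ ± 2s: 415.33 ± 2·198.61 = [18.11, 812.55].
821: z = 2.04, |z| > 2 → outlier.
852: z = 2.20, |z| > 2 → outlier.
Every other value lies within [18.11, 812.55].

821, 852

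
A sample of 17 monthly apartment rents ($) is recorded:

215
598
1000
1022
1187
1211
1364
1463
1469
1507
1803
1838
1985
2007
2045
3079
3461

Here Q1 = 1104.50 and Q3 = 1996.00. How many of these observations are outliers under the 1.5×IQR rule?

IQR = 891.50; fences at 1104.50 − 1337.25 = -232.75 and 1996.00 + 1337.25 = 3333.25.
Outside the cutoffs: 3461.

1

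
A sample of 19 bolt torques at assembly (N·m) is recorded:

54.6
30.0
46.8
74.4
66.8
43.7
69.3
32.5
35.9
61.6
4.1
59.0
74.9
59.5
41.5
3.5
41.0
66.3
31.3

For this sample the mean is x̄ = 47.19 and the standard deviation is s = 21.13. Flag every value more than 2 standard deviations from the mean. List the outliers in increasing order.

3.5, 4.1

Cutoffs at x̄ ± 2s: 47.19 ± 2·21.13 = [4.93, 89.45].
3.5: z = -2.07, |z| > 2 → outlier.
4.1: z = -2.04, |z| > 2 → outlier.
Every other value lies within [4.93, 89.45].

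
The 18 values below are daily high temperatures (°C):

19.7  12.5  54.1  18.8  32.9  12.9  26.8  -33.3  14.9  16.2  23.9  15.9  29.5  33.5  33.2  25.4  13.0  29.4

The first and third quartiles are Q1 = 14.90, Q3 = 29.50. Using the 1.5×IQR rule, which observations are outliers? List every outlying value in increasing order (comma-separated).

-33.3, 54.1

IQR = Q3 − Q1 = 29.50 − 14.90 = 14.60.
Lower fence = Q1 − 1.5·IQR = 14.90 − 21.90 = -7.00.
Upper fence = Q3 + 1.5·IQR = 29.50 + 21.90 = 51.40.
-33.3 < -7.00 → outlier.
54.1 > 51.40 → outlier.
All remaining values lie within [-7.00, 51.40].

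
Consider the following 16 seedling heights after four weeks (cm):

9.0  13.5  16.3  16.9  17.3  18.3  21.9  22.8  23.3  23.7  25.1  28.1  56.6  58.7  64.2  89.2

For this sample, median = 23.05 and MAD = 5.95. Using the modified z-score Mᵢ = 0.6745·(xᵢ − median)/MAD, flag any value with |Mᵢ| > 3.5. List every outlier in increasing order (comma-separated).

|Mᵢ| > 3.5 ⇔ |xᵢ − 23.05| > 3.5·5.95/0.6745 = 30.87.
So outliers lie outside [-7.82, 53.92].
56.6: M = 3.80 → outlier.
58.7: M = 4.04 → outlier.
64.2: M = 4.66 → outlier.
89.2: M = 7.50 → outlier.

56.6, 58.7, 64.2, 89.2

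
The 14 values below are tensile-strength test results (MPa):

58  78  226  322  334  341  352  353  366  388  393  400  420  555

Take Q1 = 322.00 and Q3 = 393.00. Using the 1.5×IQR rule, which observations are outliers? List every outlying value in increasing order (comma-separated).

58, 78, 555

IQR = Q3 − Q1 = 393.00 − 322.00 = 71.00.
Lower fence = Q1 − 1.5·IQR = 322.00 − 106.50 = 215.50.
Upper fence = Q3 + 1.5·IQR = 393.00 + 106.50 = 499.50.
58 < 215.50 → outlier.
78 < 215.50 → outlier.
555 > 499.50 → outlier.
All remaining values lie within [215.50, 499.50].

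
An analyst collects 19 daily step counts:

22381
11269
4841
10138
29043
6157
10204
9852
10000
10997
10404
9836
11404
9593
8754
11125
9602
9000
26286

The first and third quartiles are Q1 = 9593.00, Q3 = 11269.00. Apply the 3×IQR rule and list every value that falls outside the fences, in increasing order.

22381, 26286, 29043

IQR = Q3 − Q1 = 11269.00 − 9593.00 = 1676.00.
Lower fence = Q1 − 3·IQR = 9593.00 − 5028.00 = 4565.00.
Upper fence = Q3 + 3·IQR = 11269.00 + 5028.00 = 16297.00.
22381 > 16297.00 → outlier.
26286 > 16297.00 → outlier.
29043 > 16297.00 → outlier.
All remaining values lie within [4565.00, 16297.00].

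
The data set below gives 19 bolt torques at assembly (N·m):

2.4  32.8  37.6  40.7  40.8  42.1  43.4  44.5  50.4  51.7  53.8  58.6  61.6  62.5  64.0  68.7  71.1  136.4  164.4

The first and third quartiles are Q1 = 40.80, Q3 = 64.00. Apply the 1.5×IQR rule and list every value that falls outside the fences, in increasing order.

IQR = Q3 − Q1 = 64.00 − 40.80 = 23.20.
Lower fence = Q1 − 1.5·IQR = 40.80 − 34.80 = 6.00.
Upper fence = Q3 + 1.5·IQR = 64.00 + 34.80 = 98.80.
2.4 < 6.00 → outlier.
136.4 > 98.80 → outlier.
164.4 > 98.80 → outlier.
All remaining values lie within [6.00, 98.80].

2.4, 136.4, 164.4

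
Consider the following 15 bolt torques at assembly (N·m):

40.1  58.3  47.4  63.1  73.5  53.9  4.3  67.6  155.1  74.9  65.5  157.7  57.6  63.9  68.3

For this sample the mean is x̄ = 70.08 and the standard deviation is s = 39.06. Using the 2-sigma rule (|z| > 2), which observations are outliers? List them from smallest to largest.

Cutoffs at x̄ ± 2s: 70.08 ± 2·39.06 = [-8.04, 148.20].
155.1: z = 2.18, |z| > 2 → outlier.
157.7: z = 2.24, |z| > 2 → outlier.
Every other value lies within [-8.04, 148.20].

155.1, 157.7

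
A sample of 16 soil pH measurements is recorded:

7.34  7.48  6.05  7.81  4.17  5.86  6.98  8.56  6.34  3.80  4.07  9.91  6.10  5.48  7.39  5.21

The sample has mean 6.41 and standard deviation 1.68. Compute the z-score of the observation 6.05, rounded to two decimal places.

z = (6.05 − 6.41) / 1.68 = -0.21.

-0.21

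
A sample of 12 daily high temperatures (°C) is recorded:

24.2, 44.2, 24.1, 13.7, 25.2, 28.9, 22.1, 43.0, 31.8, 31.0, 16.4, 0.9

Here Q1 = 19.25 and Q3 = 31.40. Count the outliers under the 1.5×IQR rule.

IQR = 12.15; fences at 19.25 − 18.225 = 1.025 and 31.40 + 18.225 = 49.625.
Outside the cutoffs: 0.9.

1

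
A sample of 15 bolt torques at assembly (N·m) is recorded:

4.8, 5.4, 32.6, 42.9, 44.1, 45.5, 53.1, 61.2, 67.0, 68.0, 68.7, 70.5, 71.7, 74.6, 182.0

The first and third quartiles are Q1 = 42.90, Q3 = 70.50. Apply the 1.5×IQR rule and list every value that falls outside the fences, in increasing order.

IQR = Q3 − Q1 = 70.50 − 42.90 = 27.60.
Lower fence = Q1 − 1.5·IQR = 42.90 − 41.40 = 1.50.
Upper fence = Q3 + 1.5·IQR = 70.50 + 41.40 = 111.90.
182.0 > 111.90 → outlier.
All remaining values lie within [1.50, 111.90].

182.0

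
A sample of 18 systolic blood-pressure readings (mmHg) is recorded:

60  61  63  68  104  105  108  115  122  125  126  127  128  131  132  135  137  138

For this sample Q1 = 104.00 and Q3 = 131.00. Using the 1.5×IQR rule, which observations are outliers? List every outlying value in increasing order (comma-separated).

60, 61, 63

IQR = Q3 − Q1 = 131.00 − 104.00 = 27.00.
Lower fence = Q1 − 1.5·IQR = 104.00 − 40.50 = 63.50.
Upper fence = Q3 + 1.5·IQR = 131.00 + 40.50 = 171.50.
60 < 63.50 → outlier.
61 < 63.50 → outlier.
63 < 63.50 → outlier.
All remaining values lie within [63.50, 171.50].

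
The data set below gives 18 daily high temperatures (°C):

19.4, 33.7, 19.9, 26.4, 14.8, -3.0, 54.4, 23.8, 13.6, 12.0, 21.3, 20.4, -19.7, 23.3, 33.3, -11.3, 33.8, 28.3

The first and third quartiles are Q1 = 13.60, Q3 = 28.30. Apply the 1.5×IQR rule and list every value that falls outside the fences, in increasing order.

-19.7, -11.3, 54.4

IQR = Q3 − Q1 = 28.30 − 13.60 = 14.70.
Lower fence = Q1 − 1.5·IQR = 13.60 − 22.05 = -8.45.
Upper fence = Q3 + 1.5·IQR = 28.30 + 22.05 = 50.35.
-19.7 < -8.45 → outlier.
-11.3 < -8.45 → outlier.
54.4 > 50.35 → outlier.
All remaining values lie within [-8.45, 50.35].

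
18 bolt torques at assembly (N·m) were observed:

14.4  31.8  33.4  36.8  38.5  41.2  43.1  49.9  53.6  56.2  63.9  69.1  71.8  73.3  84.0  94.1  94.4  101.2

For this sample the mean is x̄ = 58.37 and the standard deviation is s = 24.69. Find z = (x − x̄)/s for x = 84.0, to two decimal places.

1.04

z = (84.0 − 58.37) / 24.69 = 1.04.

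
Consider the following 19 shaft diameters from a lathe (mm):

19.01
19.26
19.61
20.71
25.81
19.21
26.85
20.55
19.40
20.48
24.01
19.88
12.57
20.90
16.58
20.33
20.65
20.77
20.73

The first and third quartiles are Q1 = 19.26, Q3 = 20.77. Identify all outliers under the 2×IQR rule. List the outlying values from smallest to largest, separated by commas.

12.57, 24.01, 25.81, 26.85

IQR = Q3 − Q1 = 20.77 − 19.26 = 1.51.
Lower fence = Q1 − 2·IQR = 19.26 − 3.02 = 16.24.
Upper fence = Q3 + 2·IQR = 20.77 + 3.02 = 23.79.
12.57 < 16.24 → outlier.
24.01 > 23.79 → outlier.
25.81 > 23.79 → outlier.
26.85 > 23.79 → outlier.
All remaining values lie within [16.24, 23.79].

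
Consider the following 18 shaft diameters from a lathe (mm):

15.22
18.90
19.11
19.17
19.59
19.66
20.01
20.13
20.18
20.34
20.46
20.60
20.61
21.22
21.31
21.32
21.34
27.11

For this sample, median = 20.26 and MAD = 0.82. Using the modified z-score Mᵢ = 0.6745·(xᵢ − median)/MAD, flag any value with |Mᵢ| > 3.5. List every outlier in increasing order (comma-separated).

15.22, 27.11

|Mᵢ| > 3.5 ⇔ |xᵢ − 20.26| > 3.5·0.82/0.6745 = 4.26.
So outliers lie outside [16.00, 24.52].
15.22: M = -4.15 → outlier.
27.11: M = 5.63 → outlier.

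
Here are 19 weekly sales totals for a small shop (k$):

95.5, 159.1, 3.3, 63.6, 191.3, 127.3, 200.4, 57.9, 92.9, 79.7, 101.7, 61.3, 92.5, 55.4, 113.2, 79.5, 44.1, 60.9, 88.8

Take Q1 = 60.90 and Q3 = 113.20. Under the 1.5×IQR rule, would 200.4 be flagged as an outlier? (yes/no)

yes

IQR = Q3 − Q1 = 113.20 − 60.90 = 52.30.
Lower fence = Q1 − 1.5·IQR = 60.90 − 78.45 = -17.55.
Upper fence = Q3 + 1.5·IQR = 113.20 + 78.45 = 191.65.
200.4 lies above the upper fence.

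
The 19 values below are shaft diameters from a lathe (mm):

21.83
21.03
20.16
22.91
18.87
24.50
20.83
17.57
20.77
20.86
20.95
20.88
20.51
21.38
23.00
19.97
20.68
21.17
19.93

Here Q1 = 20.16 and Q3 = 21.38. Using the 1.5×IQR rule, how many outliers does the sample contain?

IQR = 1.22; fences at 20.16 − 1.83 = 18.33 and 21.38 + 1.83 = 23.21.
Outside the cutoffs: 17.57, 24.50.

2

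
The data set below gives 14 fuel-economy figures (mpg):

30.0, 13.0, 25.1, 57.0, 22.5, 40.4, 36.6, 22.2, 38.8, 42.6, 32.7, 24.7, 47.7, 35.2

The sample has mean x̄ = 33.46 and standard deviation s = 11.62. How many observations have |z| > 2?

1

Cutoffs: x̄ ± 2s = [10.22, 56.70].
Outside the cutoffs: 57.0.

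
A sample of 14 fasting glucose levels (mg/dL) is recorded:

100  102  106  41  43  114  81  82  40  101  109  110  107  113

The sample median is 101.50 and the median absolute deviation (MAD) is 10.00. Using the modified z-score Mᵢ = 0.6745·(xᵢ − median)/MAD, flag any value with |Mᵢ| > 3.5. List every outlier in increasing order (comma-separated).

40, 41, 43

|Mᵢ| > 3.5 ⇔ |xᵢ − 101.50| > 3.5·10.00/0.6745 = 51.89.
So outliers lie outside [49.61, 153.39].
40: M = -4.15 → outlier.
41: M = -4.08 → outlier.
43: M = -3.95 → outlier.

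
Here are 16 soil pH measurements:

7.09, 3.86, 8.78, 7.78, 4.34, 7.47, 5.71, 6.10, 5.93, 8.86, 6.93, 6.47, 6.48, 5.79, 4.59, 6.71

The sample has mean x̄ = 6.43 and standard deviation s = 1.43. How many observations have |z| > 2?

Cutoffs: x̄ ± 2s = [3.57, 9.29].
Every value lies within the cutoffs.

0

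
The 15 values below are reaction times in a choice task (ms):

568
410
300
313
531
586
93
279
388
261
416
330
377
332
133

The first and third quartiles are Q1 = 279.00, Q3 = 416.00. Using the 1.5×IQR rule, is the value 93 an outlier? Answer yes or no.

IQR = Q3 − Q1 = 416.00 − 279.00 = 137.00.
Lower fence = Q1 − 1.5·IQR = 279.00 − 205.50 = 73.50.
Upper fence = Q3 + 1.5·IQR = 416.00 + 205.50 = 621.50.
93 lies within [73.50, 621.50].

no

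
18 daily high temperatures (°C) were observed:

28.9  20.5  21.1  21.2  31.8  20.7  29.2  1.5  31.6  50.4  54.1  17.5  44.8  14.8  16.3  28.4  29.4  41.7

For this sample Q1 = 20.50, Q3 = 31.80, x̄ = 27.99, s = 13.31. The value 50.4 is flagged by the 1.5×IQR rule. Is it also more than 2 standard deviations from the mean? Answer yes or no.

z = (50.4 − 27.99) / 13.31 = 1.68.
|z| = 1.68 ≤ 2.

no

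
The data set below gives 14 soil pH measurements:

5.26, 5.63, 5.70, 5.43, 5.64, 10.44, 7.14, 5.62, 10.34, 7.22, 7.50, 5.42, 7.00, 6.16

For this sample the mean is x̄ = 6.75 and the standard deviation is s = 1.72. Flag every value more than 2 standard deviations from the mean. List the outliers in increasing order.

10.34, 10.44

Cutoffs at x̄ ± 2s: 6.75 ± 2·1.72 = [3.31, 10.19].
10.34: z = 2.09, |z| > 2 → outlier.
10.44: z = 2.15, |z| > 2 → outlier.
Every other value lies within [3.31, 10.19].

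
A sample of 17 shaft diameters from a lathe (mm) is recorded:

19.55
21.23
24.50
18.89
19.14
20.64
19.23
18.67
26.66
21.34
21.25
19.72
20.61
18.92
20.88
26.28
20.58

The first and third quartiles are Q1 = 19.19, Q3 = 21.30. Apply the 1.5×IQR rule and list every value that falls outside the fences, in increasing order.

24.50, 26.28, 26.66

IQR = Q3 − Q1 = 21.30 − 19.19 = 2.11.
Lower fence = Q1 − 1.5·IQR = 19.19 − 3.165 = 16.025.
Upper fence = Q3 + 1.5·IQR = 21.30 + 3.165 = 24.465.
24.50 > 24.465 → outlier.
26.28 > 24.465 → outlier.
26.66 > 24.465 → outlier.
All remaining values lie within [16.025, 24.465].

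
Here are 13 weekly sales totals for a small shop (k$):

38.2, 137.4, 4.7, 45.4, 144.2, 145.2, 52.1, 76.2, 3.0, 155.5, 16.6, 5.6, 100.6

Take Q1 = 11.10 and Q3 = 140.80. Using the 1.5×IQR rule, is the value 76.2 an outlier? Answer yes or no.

no

IQR = Q3 − Q1 = 140.80 − 11.10 = 129.70.
Lower fence = Q1 − 1.5·IQR = 11.10 − 194.55 = -183.45.
Upper fence = Q3 + 1.5·IQR = 140.80 + 194.55 = 335.35.
76.2 lies within [-183.45, 335.35].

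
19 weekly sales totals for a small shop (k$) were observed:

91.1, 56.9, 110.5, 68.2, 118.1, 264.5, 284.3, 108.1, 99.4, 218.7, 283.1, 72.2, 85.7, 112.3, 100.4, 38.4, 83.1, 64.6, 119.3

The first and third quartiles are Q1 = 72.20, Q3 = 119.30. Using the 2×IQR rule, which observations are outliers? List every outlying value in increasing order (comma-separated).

218.7, 264.5, 283.1, 284.3

IQR = Q3 − Q1 = 119.30 − 72.20 = 47.10.
Lower fence = Q1 − 2·IQR = 72.20 − 94.20 = -22.00.
Upper fence = Q3 + 2·IQR = 119.30 + 94.20 = 213.50.
218.7 > 213.50 → outlier.
264.5 > 213.50 → outlier.
283.1 > 213.50 → outlier.
284.3 > 213.50 → outlier.
All remaining values lie within [-22.00, 213.50].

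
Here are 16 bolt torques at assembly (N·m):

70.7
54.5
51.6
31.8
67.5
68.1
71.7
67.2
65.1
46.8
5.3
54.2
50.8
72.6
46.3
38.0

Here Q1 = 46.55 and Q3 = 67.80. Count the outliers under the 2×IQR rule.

0

IQR = 21.25; fences at 46.55 − 42.50 = 4.05 and 67.80 + 42.50 = 110.30.
Every value lies within the cutoffs.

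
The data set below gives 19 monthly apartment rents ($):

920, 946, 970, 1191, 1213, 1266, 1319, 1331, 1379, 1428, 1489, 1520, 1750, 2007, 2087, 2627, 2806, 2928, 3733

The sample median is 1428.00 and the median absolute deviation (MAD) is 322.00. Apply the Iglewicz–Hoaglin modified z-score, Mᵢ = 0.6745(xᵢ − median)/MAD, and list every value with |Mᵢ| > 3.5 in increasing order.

|Mᵢ| > 3.5 ⇔ |xᵢ − 1428.00| > 3.5·322.00/0.6745 = 1670.87.
So outliers lie outside [-242.87, 3098.87].
3733: M = 4.83 → outlier.

3733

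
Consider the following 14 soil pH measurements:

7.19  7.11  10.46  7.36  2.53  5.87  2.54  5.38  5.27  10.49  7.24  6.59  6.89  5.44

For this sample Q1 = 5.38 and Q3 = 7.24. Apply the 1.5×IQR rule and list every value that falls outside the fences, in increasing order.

2.53, 2.54, 10.46, 10.49

IQR = Q3 − Q1 = 7.24 − 5.38 = 1.86.
Lower fence = Q1 − 1.5·IQR = 5.38 − 2.79 = 2.59.
Upper fence = Q3 + 1.5·IQR = 7.24 + 2.79 = 10.03.
2.53 < 2.59 → outlier.
2.54 < 2.59 → outlier.
10.46 > 10.03 → outlier.
10.49 > 10.03 → outlier.
All remaining values lie within [2.59, 10.03].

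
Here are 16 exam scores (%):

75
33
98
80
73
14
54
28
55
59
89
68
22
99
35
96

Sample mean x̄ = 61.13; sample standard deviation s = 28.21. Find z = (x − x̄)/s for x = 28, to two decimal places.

z = (28 − 61.13) / 28.21 = -1.17.

-1.17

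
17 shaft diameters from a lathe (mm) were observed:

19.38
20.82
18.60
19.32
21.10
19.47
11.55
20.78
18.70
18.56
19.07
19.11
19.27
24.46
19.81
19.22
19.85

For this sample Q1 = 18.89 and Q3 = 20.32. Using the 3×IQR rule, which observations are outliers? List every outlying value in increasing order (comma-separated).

IQR = Q3 − Q1 = 20.32 − 18.89 = 1.43.
Lower fence = Q1 − 3·IQR = 18.89 − 4.29 = 14.60.
Upper fence = Q3 + 3·IQR = 20.32 + 4.29 = 24.61.
11.55 < 14.60 → outlier.
All remaining values lie within [14.60, 24.61].

11.55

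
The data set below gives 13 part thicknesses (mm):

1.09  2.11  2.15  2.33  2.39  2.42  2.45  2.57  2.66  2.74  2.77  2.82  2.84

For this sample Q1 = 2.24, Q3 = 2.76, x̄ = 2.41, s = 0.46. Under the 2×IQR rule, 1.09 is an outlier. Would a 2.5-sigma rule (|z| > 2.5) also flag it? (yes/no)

z = (1.09 − 2.41) / 0.46 = -2.87.
|z| = 2.87 > 2.5.

yes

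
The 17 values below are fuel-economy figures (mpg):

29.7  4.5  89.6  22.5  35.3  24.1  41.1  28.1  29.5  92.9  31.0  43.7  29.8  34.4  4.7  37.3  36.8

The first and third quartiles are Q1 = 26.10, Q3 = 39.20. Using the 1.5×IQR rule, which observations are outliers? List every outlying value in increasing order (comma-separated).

4.5, 4.7, 89.6, 92.9

IQR = Q3 − Q1 = 39.20 − 26.10 = 13.10.
Lower fence = Q1 − 1.5·IQR = 26.10 − 19.65 = 6.45.
Upper fence = Q3 + 1.5·IQR = 39.20 + 19.65 = 58.85.
4.5 < 6.45 → outlier.
4.7 < 6.45 → outlier.
89.6 > 58.85 → outlier.
92.9 > 58.85 → outlier.
All remaining values lie within [6.45, 58.85].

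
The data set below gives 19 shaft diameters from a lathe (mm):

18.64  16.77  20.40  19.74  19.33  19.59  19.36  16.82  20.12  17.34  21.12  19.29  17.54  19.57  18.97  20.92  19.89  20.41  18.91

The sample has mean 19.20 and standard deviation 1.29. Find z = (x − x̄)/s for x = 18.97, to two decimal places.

-0.18

z = (18.97 − 19.20) / 1.29 = -0.18.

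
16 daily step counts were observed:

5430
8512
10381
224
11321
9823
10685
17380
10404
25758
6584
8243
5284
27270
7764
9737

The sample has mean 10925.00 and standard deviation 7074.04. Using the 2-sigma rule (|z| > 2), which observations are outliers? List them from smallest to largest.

25758, 27270

Cutoffs at x̄ ± 2s: 10925.00 ± 2·7074.04 = [-3223.08, 25073.08].
25758: z = 2.10, |z| > 2 → outlier.
27270: z = 2.31, |z| > 2 → outlier.
Every other value lies within [-3223.08, 25073.08].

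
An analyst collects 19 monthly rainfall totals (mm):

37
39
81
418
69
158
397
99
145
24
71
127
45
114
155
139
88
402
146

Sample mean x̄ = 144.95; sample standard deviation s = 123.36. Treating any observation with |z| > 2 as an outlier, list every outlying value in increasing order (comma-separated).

397, 402, 418

Cutoffs at x̄ ± 2s: 144.95 ± 2·123.36 = [-101.77, 391.67].
397: z = 2.04, |z| > 2 → outlier.
402: z = 2.08, |z| > 2 → outlier.
418: z = 2.21, |z| > 2 → outlier.
Every other value lies within [-101.77, 391.67].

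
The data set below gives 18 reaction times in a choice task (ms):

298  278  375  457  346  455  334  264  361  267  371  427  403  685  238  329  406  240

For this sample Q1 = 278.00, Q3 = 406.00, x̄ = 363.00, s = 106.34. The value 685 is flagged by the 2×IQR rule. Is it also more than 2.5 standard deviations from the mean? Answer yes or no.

z = (685 − 363.00) / 106.34 = 3.03.
|z| = 3.03 > 2.5.

yes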